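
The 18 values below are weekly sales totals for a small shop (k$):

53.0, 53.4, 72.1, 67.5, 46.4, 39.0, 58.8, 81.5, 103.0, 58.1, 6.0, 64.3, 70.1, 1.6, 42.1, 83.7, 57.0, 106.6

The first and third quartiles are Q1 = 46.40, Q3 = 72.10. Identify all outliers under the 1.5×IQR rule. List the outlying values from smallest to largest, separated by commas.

IQR = Q3 − Q1 = 72.10 − 46.40 = 25.70.
Lower fence = Q1 − 1.5·IQR = 46.40 − 38.55 = 7.85.
Upper fence = Q3 + 1.5·IQR = 72.10 + 38.55 = 110.65.
1.6 < 7.85 → outlier.
6.0 < 7.85 → outlier.
All remaining values lie within [7.85, 110.65].

1.6, 6.0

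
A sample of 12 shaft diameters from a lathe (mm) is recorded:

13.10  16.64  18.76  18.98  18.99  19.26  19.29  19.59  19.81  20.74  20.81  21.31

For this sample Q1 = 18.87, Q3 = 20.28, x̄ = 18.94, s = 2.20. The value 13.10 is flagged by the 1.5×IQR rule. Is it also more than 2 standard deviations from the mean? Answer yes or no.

yes

z = (13.10 − 18.94) / 2.20 = -2.65.
|z| = 2.65 > 2.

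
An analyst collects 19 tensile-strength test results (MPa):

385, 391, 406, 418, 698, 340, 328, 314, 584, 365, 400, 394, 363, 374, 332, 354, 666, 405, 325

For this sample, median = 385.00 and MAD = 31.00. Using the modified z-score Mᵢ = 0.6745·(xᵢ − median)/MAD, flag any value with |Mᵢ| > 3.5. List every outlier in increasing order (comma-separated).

|Mᵢ| > 3.5 ⇔ |xᵢ − 385.00| > 3.5·31.00/0.6745 = 160.86.
So outliers lie outside [224.14, 545.86].
584: M = 4.33 → outlier.
666: M = 6.11 → outlier.
698: M = 6.81 → outlier.

584, 666, 698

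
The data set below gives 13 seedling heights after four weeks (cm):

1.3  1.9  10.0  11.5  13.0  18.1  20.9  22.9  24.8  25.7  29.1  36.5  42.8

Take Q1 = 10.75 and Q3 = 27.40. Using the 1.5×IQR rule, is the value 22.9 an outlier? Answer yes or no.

no

IQR = Q3 − Q1 = 27.40 − 10.75 = 16.65.
Lower fence = Q1 − 1.5·IQR = 10.75 − 24.975 = -14.225.
Upper fence = Q3 + 1.5·IQR = 27.40 + 24.975 = 52.375.
22.9 lies within [-14.225, 52.375].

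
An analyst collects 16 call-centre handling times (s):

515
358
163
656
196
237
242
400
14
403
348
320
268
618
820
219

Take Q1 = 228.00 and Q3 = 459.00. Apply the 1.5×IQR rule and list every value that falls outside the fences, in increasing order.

IQR = Q3 − Q1 = 459.00 − 228.00 = 231.00.
Lower fence = Q1 − 1.5·IQR = 228.00 − 346.50 = -118.50.
Upper fence = Q3 + 1.5·IQR = 459.00 + 346.50 = 805.50.
820 > 805.50 → outlier.
All remaining values lie within [-118.50, 805.50].

820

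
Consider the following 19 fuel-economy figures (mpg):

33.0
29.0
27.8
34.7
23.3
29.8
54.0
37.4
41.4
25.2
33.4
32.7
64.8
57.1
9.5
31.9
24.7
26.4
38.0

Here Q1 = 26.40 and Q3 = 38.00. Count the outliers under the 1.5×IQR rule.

2

IQR = 11.60; fences at 26.40 − 17.40 = 9.00 and 38.00 + 17.40 = 55.40.
Outside the cutoffs: 57.1, 64.8.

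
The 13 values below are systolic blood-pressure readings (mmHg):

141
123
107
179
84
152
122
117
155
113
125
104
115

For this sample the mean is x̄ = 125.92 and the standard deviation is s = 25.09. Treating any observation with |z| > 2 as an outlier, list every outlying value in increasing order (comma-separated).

Cutoffs at x̄ ± 2s: 125.92 ± 2·25.09 = [75.74, 176.10].
179: z = 2.12, |z| > 2 → outlier.
Every other value lies within [75.74, 176.10].

179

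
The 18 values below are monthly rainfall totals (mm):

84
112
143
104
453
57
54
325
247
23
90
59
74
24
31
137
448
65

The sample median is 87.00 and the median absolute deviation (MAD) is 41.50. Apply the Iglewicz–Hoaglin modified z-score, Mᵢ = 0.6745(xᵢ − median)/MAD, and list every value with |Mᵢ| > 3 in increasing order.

|Mᵢ| > 3 ⇔ |xᵢ − 87.00| > 3·41.50/0.6745 = 184.58.
So outliers lie outside [-97.58, 271.58].
325: M = 3.87 → outlier.
448: M = 5.87 → outlier.
453: M = 5.95 → outlier.

325, 448, 453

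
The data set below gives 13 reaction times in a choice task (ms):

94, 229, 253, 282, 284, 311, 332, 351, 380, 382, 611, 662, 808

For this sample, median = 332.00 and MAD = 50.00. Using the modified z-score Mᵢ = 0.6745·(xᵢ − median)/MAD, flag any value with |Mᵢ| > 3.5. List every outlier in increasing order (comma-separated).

|Mᵢ| > 3.5 ⇔ |xᵢ − 332.00| > 3.5·50.00/0.6745 = 259.45.
So outliers lie outside [72.55, 591.45].
611: M = 3.76 → outlier.
662: M = 4.45 → outlier.
808: M = 6.42 → outlier.

611, 662, 808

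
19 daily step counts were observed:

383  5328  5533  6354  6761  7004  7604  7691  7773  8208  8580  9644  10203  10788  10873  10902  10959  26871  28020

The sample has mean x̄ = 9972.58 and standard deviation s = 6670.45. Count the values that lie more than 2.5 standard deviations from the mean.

Cutoffs: x̄ ± 2.5s = [-6703.545, 26648.705].
Outside the cutoffs: 26871, 28020.

2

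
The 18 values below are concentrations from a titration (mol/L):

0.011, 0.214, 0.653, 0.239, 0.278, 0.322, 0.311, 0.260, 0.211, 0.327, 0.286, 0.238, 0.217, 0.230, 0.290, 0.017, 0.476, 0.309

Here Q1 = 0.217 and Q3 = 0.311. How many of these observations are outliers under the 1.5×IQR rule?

IQR = 0.094; fences at 0.217 − 0.141 = 0.076 and 0.311 + 0.141 = 0.452.
Outside the cutoffs: 0.011, 0.017, 0.476, 0.653.

4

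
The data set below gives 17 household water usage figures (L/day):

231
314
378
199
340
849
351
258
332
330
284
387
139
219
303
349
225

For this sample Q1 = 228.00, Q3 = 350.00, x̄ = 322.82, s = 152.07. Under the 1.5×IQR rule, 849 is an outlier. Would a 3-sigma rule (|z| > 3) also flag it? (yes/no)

yes

z = (849 − 322.82) / 152.07 = 3.46.
|z| = 3.46 > 3.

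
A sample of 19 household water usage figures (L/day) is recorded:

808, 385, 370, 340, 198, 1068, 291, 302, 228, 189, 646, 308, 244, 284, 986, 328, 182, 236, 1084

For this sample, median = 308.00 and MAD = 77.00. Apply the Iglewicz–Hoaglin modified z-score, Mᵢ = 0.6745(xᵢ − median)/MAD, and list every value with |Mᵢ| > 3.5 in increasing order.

808, 986, 1068, 1084

|Mᵢ| > 3.5 ⇔ |xᵢ − 308.00| > 3.5·77.00/0.6745 = 399.56.
So outliers lie outside [-91.56, 707.56].
808: M = 4.38 → outlier.
986: M = 5.94 → outlier.
1068: M = 6.66 → outlier.
1084: M = 6.80 → outlier.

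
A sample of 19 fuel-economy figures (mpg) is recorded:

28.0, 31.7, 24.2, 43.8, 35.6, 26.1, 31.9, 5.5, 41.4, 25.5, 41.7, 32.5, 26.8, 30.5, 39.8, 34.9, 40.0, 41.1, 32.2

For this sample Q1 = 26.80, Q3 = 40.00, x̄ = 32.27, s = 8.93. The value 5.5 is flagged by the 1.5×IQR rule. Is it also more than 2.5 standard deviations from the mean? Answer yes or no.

yes

z = (5.5 − 32.27) / 8.93 = -3.00.
|z| = 3.00 > 2.5.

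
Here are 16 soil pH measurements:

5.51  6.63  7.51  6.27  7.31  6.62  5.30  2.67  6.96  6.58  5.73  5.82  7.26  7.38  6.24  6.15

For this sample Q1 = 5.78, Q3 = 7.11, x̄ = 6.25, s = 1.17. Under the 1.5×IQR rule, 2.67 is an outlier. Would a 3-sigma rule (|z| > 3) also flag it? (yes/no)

z = (2.67 − 6.25) / 1.17 = -3.06.
|z| = 3.06 > 3.

yes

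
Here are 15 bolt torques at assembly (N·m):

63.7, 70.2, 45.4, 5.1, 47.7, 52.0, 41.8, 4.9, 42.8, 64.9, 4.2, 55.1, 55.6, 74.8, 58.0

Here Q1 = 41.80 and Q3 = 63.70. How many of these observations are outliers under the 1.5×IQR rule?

3

IQR = 21.90; fences at 41.80 − 32.85 = 8.95 and 63.70 + 32.85 = 96.55.
Outside the cutoffs: 4.2, 4.9, 5.1.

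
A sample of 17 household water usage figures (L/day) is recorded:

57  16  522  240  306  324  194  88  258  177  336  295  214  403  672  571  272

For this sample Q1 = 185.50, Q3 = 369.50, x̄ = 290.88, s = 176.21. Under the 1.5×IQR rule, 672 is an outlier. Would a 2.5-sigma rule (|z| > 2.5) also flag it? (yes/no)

z = (672 − 290.88) / 176.21 = 2.16.
|z| = 2.16 ≤ 2.5.

no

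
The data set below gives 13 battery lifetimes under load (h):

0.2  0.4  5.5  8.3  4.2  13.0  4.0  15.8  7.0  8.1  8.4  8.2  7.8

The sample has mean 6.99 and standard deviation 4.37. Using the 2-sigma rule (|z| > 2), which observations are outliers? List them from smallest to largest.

Cutoffs at x̄ ± 2s: 6.99 ± 2·4.37 = [-1.75, 15.73].
15.8: z = 2.02, |z| > 2 → outlier.
Every other value lies within [-1.75, 15.73].

15.8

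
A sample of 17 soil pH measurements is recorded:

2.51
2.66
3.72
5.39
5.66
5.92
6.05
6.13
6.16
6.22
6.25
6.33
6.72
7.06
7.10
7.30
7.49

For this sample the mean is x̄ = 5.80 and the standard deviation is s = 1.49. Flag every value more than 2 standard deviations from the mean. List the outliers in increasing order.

2.51, 2.66

Cutoffs at x̄ ± 2s: 5.80 ± 2·1.49 = [2.82, 8.78].
2.51: z = -2.21, |z| > 2 → outlier.
2.66: z = -2.11, |z| > 2 → outlier.
Every other value lies within [2.82, 8.78].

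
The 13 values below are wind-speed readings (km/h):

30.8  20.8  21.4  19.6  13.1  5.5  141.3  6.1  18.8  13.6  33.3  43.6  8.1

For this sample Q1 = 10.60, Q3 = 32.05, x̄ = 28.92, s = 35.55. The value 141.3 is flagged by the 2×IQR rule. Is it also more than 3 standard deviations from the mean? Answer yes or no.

z = (141.3 − 28.92) / 35.55 = 3.16.
|z| = 3.16 > 3.

yes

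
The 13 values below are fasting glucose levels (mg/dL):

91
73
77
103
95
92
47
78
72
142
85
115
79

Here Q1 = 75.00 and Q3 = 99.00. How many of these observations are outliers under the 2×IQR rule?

IQR = 24.00; fences at 75.00 − 48.00 = 27.00 and 99.00 + 48.00 = 147.00.
Every value lies within the cutoffs.

0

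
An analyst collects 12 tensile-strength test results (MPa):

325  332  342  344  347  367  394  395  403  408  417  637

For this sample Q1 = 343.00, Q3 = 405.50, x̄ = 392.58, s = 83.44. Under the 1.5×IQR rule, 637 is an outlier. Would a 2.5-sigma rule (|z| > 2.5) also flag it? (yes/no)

z = (637 − 392.58) / 83.44 = 2.93.
|z| = 2.93 > 2.5.

yes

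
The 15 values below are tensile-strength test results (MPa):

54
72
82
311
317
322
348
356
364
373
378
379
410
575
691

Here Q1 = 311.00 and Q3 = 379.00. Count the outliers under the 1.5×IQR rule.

5

IQR = 68.00; fences at 311.00 − 102.00 = 209.00 and 379.00 + 102.00 = 481.00.
Outside the cutoffs: 54, 72, 82, 575, 691.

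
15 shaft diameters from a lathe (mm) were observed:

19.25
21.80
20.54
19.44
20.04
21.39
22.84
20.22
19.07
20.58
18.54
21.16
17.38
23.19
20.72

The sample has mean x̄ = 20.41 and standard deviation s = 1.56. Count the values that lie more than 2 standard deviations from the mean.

Cutoffs: x̄ ± 2s = [17.29, 23.53].
Every value lies within the cutoffs.

0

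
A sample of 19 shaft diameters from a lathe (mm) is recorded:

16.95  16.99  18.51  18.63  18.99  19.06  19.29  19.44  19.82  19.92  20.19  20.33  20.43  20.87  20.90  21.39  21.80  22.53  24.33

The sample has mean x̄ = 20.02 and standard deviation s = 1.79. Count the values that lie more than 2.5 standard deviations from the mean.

0

Cutoffs: x̄ ± 2.5s = [15.545, 24.495].
Every value lies within the cutoffs.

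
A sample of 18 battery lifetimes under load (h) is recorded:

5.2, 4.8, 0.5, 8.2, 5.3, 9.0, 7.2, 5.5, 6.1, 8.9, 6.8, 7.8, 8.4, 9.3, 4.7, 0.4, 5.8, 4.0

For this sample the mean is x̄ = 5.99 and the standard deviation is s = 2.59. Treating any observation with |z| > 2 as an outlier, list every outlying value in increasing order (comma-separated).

Cutoffs at x̄ ± 2s: 5.99 ± 2·2.59 = [0.81, 11.17].
0.4: z = -2.16, |z| > 2 → outlier.
0.5: z = -2.12, |z| > 2 → outlier.
Every other value lies within [0.81, 11.17].

0.4, 0.5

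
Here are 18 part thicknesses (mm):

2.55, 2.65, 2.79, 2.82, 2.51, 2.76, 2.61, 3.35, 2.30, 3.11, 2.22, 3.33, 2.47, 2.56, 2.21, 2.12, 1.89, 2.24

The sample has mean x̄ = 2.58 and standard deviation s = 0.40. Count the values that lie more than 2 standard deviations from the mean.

Cutoffs: x̄ ± 2s = [1.78, 3.38].
Every value lies within the cutoffs.

0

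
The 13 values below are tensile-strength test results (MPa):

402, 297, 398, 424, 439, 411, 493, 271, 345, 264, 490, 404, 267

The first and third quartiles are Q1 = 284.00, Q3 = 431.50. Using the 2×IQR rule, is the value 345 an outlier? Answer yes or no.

IQR = Q3 − Q1 = 431.50 − 284.00 = 147.50.
Lower fence = Q1 − 2·IQR = 284.00 − 295.00 = -11.00.
Upper fence = Q3 + 2·IQR = 431.50 + 295.00 = 726.50.
345 lies within [-11.00, 726.50].

no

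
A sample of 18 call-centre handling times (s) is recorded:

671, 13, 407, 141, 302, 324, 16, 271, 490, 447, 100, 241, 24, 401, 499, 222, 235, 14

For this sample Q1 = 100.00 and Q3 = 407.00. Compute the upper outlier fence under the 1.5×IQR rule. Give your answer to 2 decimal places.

IQR = Q3 − Q1 = 407.00 − 100.00 = 307.00.
Lower fence = Q1 − 1.5·IQR = 100.00 − 460.50 = -360.50.
Upper fence = Q3 + 1.5·IQR = 407.00 + 460.50 = 867.50.

867.50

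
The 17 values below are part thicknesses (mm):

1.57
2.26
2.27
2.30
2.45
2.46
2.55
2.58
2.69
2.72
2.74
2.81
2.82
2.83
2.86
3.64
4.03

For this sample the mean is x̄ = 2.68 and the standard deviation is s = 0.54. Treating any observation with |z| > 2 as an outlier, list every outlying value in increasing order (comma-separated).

1.57, 4.03

Cutoffs at x̄ ± 2s: 2.68 ± 2·0.54 = [1.60, 3.76].
1.57: z = -2.06, |z| > 2 → outlier.
4.03: z = 2.50, |z| > 2 → outlier.
Every other value lies within [1.60, 3.76].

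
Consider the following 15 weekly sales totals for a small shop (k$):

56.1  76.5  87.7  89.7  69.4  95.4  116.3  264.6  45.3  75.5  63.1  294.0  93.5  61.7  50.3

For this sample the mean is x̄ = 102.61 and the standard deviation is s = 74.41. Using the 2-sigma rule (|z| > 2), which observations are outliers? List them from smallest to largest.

Cutoffs at x̄ ± 2s: 102.61 ± 2·74.41 = [-46.21, 251.43].
264.6: z = 2.18, |z| > 2 → outlier.
294.0: z = 2.57, |z| > 2 → outlier.
Every other value lies within [-46.21, 251.43].

264.6, 294.0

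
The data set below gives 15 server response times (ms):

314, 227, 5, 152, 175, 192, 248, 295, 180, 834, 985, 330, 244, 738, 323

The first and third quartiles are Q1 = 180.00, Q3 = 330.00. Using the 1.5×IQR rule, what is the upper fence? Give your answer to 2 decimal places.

555.00

IQR = Q3 − Q1 = 330.00 − 180.00 = 150.00.
Lower fence = Q1 − 1.5·IQR = 180.00 − 225.00 = -45.00.
Upper fence = Q3 + 1.5·IQR = 330.00 + 225.00 = 555.00.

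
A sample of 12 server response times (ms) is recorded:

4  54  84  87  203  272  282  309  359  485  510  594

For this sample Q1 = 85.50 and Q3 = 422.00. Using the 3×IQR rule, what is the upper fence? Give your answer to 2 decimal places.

1431.50

IQR = Q3 − Q1 = 422.00 − 85.50 = 336.50.
Lower fence = Q1 − 3·IQR = 85.50 − 1009.50 = -924.00.
Upper fence = Q3 + 3·IQR = 422.00 + 1009.50 = 1431.50.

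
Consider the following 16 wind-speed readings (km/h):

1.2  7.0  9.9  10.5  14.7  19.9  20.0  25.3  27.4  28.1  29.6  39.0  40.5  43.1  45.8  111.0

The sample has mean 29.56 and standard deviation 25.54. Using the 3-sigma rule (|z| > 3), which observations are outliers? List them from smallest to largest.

111.0

Cutoffs at x̄ ± 3s: 29.56 ± 3·25.54 = [-47.06, 106.18].
111.0: z = 3.19, |z| > 3 → outlier.
Every other value lies within [-47.06, 106.18].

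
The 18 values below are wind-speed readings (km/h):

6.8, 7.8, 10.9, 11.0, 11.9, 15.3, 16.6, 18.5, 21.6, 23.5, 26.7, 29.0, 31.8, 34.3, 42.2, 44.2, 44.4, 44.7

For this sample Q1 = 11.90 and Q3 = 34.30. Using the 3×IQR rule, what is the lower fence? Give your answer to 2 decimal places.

IQR = Q3 − Q1 = 34.30 − 11.90 = 22.40.
Lower fence = Q1 − 3·IQR = 11.90 − 67.20 = -55.30.
Upper fence = Q3 + 3·IQR = 34.30 + 67.20 = 101.50.

-55.30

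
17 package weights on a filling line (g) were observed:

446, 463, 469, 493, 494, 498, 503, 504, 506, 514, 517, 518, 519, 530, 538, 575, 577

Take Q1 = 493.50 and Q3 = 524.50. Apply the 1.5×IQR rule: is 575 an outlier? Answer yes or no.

yes

IQR = Q3 − Q1 = 524.50 − 493.50 = 31.00.
Lower fence = Q1 − 1.5·IQR = 493.50 − 46.50 = 447.00.
Upper fence = Q3 + 1.5·IQR = 524.50 + 46.50 = 571.00.
575 lies above the upper fence.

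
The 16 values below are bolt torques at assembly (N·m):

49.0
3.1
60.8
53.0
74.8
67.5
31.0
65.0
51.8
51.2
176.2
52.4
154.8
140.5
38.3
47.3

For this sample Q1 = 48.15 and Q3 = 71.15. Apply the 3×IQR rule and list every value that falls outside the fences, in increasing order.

140.5, 154.8, 176.2

IQR = Q3 − Q1 = 71.15 − 48.15 = 23.00.
Lower fence = Q1 − 3·IQR = 48.15 − 69.00 = -20.85.
Upper fence = Q3 + 3·IQR = 71.15 + 69.00 = 140.15.
140.5 > 140.15 → outlier.
154.8 > 140.15 → outlier.
176.2 > 140.15 → outlier.
All remaining values lie within [-20.85, 140.15].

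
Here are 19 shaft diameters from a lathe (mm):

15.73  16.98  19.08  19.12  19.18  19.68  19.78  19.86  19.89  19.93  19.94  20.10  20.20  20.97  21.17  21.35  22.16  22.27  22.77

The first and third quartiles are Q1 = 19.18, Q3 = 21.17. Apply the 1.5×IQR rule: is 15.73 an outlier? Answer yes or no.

yes

IQR = Q3 − Q1 = 21.17 − 19.18 = 1.99.
Lower fence = Q1 − 1.5·IQR = 19.18 − 2.985 = 16.195.
Upper fence = Q3 + 1.5·IQR = 21.17 + 2.985 = 24.155.
15.73 lies below the lower fence.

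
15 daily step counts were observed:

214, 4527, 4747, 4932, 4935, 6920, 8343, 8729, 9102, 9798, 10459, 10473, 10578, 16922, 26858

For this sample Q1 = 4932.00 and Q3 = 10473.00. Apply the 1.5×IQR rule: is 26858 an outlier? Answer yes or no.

yes

IQR = Q3 − Q1 = 10473.00 − 4932.00 = 5541.00.
Lower fence = Q1 − 1.5·IQR = 4932.00 − 8311.50 = -3379.50.
Upper fence = Q3 + 1.5·IQR = 10473.00 + 8311.50 = 18784.50.
26858 lies above the upper fence.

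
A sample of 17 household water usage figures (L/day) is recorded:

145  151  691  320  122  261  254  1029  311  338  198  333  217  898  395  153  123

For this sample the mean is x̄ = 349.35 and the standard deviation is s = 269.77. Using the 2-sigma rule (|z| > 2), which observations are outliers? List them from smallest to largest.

Cutoffs at x̄ ± 2s: 349.35 ± 2·269.77 = [-190.19, 888.89].
898: z = 2.03, |z| > 2 → outlier.
1029: z = 2.52, |z| > 2 → outlier.
Every other value lies within [-190.19, 888.89].

898, 1029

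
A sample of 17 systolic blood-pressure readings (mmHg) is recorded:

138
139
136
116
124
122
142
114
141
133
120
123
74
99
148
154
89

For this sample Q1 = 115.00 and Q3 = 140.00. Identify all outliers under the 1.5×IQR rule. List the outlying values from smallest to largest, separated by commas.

74

IQR = Q3 − Q1 = 140.00 − 115.00 = 25.00.
Lower fence = Q1 − 1.5·IQR = 115.00 − 37.50 = 77.50.
Upper fence = Q3 + 1.5·IQR = 140.00 + 37.50 = 177.50.
74 < 77.50 → outlier.
All remaining values lie within [77.50, 177.50].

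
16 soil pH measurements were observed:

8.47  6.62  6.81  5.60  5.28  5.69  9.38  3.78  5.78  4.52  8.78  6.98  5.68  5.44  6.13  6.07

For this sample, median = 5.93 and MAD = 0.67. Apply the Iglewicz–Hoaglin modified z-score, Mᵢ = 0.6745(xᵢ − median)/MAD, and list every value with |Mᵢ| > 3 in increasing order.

|Mᵢ| > 3 ⇔ |xᵢ − 5.93| > 3·0.67/0.6745 = 2.98.
So outliers lie outside [2.95, 8.91].
9.38: M = 3.47 → outlier.

9.38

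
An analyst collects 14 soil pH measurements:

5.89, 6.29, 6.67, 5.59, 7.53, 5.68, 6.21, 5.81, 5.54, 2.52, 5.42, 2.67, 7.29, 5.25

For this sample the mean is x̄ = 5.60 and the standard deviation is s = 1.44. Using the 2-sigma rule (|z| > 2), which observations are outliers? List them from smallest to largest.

Cutoffs at x̄ ± 2s: 5.60 ± 2·1.44 = [2.72, 8.48].
2.52: z = -2.14, |z| > 2 → outlier.
2.67: z = -2.03, |z| > 2 → outlier.
Every other value lies within [2.72, 8.48].

2.52, 2.67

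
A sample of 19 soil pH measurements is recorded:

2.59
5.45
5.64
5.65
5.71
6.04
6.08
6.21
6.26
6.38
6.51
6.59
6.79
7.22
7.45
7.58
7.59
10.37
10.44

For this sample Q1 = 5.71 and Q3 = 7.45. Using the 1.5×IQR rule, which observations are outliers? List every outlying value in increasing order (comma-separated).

IQR = Q3 − Q1 = 7.45 − 5.71 = 1.74.
Lower fence = Q1 − 1.5·IQR = 5.71 − 2.61 = 3.10.
Upper fence = Q3 + 1.5·IQR = 7.45 + 2.61 = 10.06.
2.59 < 3.10 → outlier.
10.37 > 10.06 → outlier.
10.44 > 10.06 → outlier.
All remaining values lie within [3.10, 10.06].

2.59, 10.37, 10.44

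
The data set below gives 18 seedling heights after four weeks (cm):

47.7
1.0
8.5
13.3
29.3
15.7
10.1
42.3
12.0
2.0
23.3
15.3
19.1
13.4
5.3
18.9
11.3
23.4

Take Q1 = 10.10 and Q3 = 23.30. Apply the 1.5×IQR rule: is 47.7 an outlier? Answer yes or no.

IQR = Q3 − Q1 = 23.30 − 10.10 = 13.20.
Lower fence = Q1 − 1.5·IQR = 10.10 − 19.80 = -9.70.
Upper fence = Q3 + 1.5·IQR = 23.30 + 19.80 = 43.10.
47.7 lies above the upper fence.

yes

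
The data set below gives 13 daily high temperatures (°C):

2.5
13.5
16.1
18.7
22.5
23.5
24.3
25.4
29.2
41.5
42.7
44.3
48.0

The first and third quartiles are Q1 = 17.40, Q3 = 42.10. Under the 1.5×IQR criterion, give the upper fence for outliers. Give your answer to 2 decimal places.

79.15

IQR = Q3 − Q1 = 42.10 − 17.40 = 24.70.
Lower fence = Q1 − 1.5·IQR = 17.40 − 37.05 = -19.65.
Upper fence = Q3 + 1.5·IQR = 42.10 + 37.05 = 79.15.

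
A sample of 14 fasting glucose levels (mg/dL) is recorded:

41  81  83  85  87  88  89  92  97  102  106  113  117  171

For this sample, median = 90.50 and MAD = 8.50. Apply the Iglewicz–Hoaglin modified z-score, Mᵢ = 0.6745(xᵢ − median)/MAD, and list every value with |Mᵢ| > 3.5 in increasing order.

41, 171

|Mᵢ| > 3.5 ⇔ |xᵢ − 90.50| > 3.5·8.50/0.6745 = 44.11.
So outliers lie outside [46.39, 134.61].
41: M = -3.93 → outlier.
171: M = 6.39 → outlier.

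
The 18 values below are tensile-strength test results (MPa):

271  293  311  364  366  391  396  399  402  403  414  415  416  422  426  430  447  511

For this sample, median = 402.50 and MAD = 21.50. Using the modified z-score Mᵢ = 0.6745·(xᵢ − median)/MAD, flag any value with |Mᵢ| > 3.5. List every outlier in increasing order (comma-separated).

|Mᵢ| > 3.5 ⇔ |xᵢ − 402.50| > 3.5·21.50/0.6745 = 111.56.
So outliers lie outside [290.94, 514.06].
271: M = -4.13 → outlier.

271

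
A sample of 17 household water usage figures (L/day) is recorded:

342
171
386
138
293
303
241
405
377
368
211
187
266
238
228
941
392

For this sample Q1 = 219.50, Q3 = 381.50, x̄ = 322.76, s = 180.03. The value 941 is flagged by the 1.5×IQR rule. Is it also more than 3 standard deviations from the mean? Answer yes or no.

z = (941 − 322.76) / 180.03 = 3.43.
|z| = 3.43 > 3.

yes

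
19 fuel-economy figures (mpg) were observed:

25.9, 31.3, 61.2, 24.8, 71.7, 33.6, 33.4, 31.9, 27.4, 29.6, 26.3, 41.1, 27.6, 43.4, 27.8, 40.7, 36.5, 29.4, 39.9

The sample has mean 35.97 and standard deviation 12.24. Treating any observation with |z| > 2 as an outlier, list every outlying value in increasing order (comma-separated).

61.2, 71.7

Cutoffs at x̄ ± 2s: 35.97 ± 2·12.24 = [11.49, 60.45].
61.2: z = 2.06, |z| > 2 → outlier.
71.7: z = 2.92, |z| > 2 → outlier.
Every other value lies within [11.49, 60.45].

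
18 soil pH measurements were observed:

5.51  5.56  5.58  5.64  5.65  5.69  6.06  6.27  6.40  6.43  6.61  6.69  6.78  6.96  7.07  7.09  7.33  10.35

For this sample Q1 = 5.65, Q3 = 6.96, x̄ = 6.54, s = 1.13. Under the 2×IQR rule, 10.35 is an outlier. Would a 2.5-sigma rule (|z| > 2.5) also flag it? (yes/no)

yes

z = (10.35 − 6.54) / 1.13 = 3.37.
|z| = 3.37 > 2.5.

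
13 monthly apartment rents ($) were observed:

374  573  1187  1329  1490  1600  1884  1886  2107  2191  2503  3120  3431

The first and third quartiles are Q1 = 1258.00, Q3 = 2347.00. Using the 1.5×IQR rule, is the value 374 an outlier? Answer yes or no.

no

IQR = Q3 − Q1 = 2347.00 − 1258.00 = 1089.00.
Lower fence = Q1 − 1.5·IQR = 1258.00 − 1633.50 = -375.50.
Upper fence = Q3 + 1.5·IQR = 2347.00 + 1633.50 = 3980.50.
374 lies within [-375.50, 3980.50].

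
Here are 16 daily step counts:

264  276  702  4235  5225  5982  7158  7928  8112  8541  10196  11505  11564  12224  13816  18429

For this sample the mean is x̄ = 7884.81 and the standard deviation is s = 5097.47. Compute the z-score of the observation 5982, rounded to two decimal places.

-0.37

z = (5982 − 7884.81) / 5097.47 = -0.37.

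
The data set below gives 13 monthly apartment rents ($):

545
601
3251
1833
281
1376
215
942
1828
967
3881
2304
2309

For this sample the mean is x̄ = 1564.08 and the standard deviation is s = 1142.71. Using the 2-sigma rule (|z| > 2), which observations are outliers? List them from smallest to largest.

3881

Cutoffs at x̄ ± 2s: 1564.08 ± 2·1142.71 = [-721.34, 3849.50].
3881: z = 2.03, |z| > 2 → outlier.
Every other value lies within [-721.34, 3849.50].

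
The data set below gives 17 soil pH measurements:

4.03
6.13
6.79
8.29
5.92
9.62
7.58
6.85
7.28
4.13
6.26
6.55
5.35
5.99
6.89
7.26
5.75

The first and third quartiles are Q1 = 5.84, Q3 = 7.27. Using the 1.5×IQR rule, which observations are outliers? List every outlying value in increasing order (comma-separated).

9.62

IQR = Q3 − Q1 = 7.27 − 5.84 = 1.43.
Lower fence = Q1 − 1.5·IQR = 5.84 − 2.145 = 3.695.
Upper fence = Q3 + 1.5·IQR = 7.27 + 2.145 = 9.415.
9.62 > 9.415 → outlier.
All remaining values lie within [3.695, 9.415].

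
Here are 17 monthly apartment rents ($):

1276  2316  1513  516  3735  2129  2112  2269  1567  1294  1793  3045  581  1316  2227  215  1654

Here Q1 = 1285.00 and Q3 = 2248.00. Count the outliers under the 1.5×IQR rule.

1

IQR = 963.00; fences at 1285.00 − 1444.50 = -159.50 and 2248.00 + 1444.50 = 3692.50.
Outside the cutoffs: 3735.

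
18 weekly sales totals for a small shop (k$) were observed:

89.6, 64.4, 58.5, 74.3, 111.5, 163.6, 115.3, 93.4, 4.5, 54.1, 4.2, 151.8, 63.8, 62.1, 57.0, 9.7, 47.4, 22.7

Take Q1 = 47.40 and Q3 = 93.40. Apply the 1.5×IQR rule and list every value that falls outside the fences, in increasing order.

163.6

IQR = Q3 − Q1 = 93.40 − 47.40 = 46.00.
Lower fence = Q1 − 1.5·IQR = 47.40 − 69.00 = -21.60.
Upper fence = Q3 + 1.5·IQR = 93.40 + 69.00 = 162.40.
163.6 > 162.40 → outlier.
All remaining values lie within [-21.60, 162.40].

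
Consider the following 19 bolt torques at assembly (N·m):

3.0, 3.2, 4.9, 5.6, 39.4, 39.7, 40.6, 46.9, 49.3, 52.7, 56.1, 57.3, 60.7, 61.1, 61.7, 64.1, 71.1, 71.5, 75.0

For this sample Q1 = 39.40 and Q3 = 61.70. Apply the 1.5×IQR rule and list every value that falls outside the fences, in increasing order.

3.0, 3.2, 4.9, 5.6

IQR = Q3 − Q1 = 61.70 − 39.40 = 22.30.
Lower fence = Q1 − 1.5·IQR = 39.40 − 33.45 = 5.95.
Upper fence = Q3 + 1.5·IQR = 61.70 + 33.45 = 95.15.
3.0 < 5.95 → outlier.
3.2 < 5.95 → outlier.
4.9 < 5.95 → outlier.
5.6 < 5.95 → outlier.
All remaining values lie within [5.95, 95.15].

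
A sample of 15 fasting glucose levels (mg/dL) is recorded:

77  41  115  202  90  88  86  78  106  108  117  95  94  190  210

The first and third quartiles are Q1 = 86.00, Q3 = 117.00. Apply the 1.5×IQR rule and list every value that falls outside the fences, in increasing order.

190, 202, 210

IQR = Q3 − Q1 = 117.00 − 86.00 = 31.00.
Lower fence = Q1 − 1.5·IQR = 86.00 − 46.50 = 39.50.
Upper fence = Q3 + 1.5·IQR = 117.00 + 46.50 = 163.50.
190 > 163.50 → outlier.
202 > 163.50 → outlier.
210 > 163.50 → outlier.
All remaining values lie within [39.50, 163.50].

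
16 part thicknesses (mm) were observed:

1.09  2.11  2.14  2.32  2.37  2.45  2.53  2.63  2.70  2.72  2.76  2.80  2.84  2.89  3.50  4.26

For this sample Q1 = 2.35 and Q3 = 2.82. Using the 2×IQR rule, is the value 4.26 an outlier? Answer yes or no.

IQR = Q3 − Q1 = 2.82 − 2.35 = 0.47.
Lower fence = Q1 − 2·IQR = 2.35 − 0.94 = 1.41.
Upper fence = Q3 + 2·IQR = 2.82 + 0.94 = 3.76.
4.26 lies above the upper fence.

yes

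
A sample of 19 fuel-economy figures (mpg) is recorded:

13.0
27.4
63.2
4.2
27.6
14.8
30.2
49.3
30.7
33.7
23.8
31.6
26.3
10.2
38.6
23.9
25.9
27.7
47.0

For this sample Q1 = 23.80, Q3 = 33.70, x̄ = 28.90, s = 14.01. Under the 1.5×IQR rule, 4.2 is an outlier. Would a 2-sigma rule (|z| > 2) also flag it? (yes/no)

no

z = (4.2 − 28.90) / 14.01 = -1.76.
|z| = 1.76 ≤ 2.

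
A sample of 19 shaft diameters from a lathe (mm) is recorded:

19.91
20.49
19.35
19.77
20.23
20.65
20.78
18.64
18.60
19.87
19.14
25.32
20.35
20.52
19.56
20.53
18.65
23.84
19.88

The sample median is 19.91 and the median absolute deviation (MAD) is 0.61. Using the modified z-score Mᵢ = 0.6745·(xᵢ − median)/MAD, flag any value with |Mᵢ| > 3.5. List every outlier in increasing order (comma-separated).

23.84, 25.32

|Mᵢ| > 3.5 ⇔ |xᵢ − 19.91| > 3.5·0.61/0.6745 = 3.17.
So outliers lie outside [16.74, 23.08].
23.84: M = 4.35 → outlier.
25.32: M = 5.98 → outlier.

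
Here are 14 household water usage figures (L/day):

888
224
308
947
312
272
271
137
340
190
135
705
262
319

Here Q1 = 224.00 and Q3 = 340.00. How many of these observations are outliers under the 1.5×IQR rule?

3

IQR = 116.00; fences at 224.00 − 174.00 = 50.00 and 340.00 + 174.00 = 514.00.
Outside the cutoffs: 705, 888, 947.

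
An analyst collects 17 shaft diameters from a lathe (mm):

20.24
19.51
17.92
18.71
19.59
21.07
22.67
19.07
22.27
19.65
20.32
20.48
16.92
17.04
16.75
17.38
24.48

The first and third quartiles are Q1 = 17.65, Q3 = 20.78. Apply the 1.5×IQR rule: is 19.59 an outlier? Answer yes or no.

no

IQR = Q3 − Q1 = 20.78 − 17.65 = 3.13.
Lower fence = Q1 − 1.5·IQR = 17.65 − 4.695 = 12.955.
Upper fence = Q3 + 1.5·IQR = 20.78 + 4.695 = 25.475.
19.59 lies within [12.955, 25.475].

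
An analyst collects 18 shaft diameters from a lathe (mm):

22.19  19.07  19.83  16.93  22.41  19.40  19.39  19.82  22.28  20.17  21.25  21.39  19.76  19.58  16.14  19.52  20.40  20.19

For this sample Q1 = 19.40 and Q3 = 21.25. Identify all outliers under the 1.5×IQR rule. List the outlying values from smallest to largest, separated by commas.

IQR = Q3 − Q1 = 21.25 − 19.40 = 1.85.
Lower fence = Q1 − 1.5·IQR = 19.40 − 2.775 = 16.625.
Upper fence = Q3 + 1.5·IQR = 21.25 + 2.775 = 24.025.
16.14 < 16.625 → outlier.
All remaining values lie within [16.625, 24.025].

16.14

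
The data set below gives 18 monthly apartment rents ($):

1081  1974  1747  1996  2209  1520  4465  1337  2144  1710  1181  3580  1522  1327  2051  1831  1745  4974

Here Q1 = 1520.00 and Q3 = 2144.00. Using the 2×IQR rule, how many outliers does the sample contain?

3

IQR = 624.00; fences at 1520.00 − 1248.00 = 272.00 and 2144.00 + 1248.00 = 3392.00.
Outside the cutoffs: 3580, 4465, 4974.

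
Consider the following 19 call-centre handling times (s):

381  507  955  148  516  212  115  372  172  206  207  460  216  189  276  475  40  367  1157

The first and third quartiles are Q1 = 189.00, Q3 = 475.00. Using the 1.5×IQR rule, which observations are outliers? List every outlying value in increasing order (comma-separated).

IQR = Q3 − Q1 = 475.00 − 189.00 = 286.00.
Lower fence = Q1 − 1.5·IQR = 189.00 − 429.00 = -240.00.
Upper fence = Q3 + 1.5·IQR = 475.00 + 429.00 = 904.00.
955 > 904.00 → outlier.
1157 > 904.00 → outlier.
All remaining values lie within [-240.00, 904.00].

955, 1157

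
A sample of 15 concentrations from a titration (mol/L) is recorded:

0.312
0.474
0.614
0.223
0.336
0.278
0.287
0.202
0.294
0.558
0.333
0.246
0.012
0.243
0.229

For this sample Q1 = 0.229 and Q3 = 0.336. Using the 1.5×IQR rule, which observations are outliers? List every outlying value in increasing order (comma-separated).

IQR = Q3 − Q1 = 0.336 − 0.229 = 0.107.
Lower fence = Q1 − 1.5·IQR = 0.229 − 0.1605 = 0.0685.
Upper fence = Q3 + 1.5·IQR = 0.336 + 0.1605 = 0.4965.
0.012 < 0.0685 → outlier.
0.558 > 0.4965 → outlier.
0.614 > 0.4965 → outlier.
All remaining values lie within [0.0685, 0.4965].

0.012, 0.558, 0.614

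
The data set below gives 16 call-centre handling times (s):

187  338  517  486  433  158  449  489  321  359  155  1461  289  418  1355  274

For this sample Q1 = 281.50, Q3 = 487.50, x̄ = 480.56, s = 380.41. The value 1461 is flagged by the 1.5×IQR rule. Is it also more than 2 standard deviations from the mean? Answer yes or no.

yes

z = (1461 − 480.56) / 380.41 = 2.58.
|z| = 2.58 > 2.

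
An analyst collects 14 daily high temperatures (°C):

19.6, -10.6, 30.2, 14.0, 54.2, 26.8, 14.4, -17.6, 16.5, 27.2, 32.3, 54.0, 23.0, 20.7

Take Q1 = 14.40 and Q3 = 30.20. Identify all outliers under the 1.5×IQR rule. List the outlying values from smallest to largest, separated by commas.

-17.6, -10.6, 54.0, 54.2

IQR = Q3 − Q1 = 30.20 − 14.40 = 15.80.
Lower fence = Q1 − 1.5·IQR = 14.40 − 23.70 = -9.30.
Upper fence = Q3 + 1.5·IQR = 30.20 + 23.70 = 53.90.
-17.6 < -9.30 → outlier.
-10.6 < -9.30 → outlier.
54.0 > 53.90 → outlier.
54.2 > 53.90 → outlier.
All remaining values lie within [-9.30, 53.90].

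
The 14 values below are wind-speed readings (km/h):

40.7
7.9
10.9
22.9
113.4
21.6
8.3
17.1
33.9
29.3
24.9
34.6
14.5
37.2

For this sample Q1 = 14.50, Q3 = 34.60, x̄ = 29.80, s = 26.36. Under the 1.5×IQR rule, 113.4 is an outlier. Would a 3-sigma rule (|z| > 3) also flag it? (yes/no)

yes

z = (113.4 − 29.80) / 26.36 = 3.17.
|z| = 3.17 > 3.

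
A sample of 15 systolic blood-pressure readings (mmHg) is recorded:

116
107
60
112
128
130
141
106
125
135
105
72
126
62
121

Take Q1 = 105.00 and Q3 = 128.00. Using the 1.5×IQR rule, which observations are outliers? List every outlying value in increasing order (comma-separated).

60, 62

IQR = Q3 − Q1 = 128.00 − 105.00 = 23.00.
Lower fence = Q1 − 1.5·IQR = 105.00 − 34.50 = 70.50.
Upper fence = Q3 + 1.5·IQR = 128.00 + 34.50 = 162.50.
60 < 70.50 → outlier.
62 < 70.50 → outlier.
All remaining values lie within [70.50, 162.50].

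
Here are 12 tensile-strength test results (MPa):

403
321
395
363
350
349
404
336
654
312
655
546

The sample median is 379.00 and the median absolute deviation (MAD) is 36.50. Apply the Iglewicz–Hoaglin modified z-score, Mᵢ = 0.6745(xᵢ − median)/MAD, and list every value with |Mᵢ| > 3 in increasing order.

|Mᵢ| > 3 ⇔ |xᵢ − 379.00| > 3·36.50/0.6745 = 162.34.
So outliers lie outside [216.66, 541.34].
546: M = 3.09 → outlier.
654: M = 5.08 → outlier.
655: M = 5.10 → outlier.

546, 654, 655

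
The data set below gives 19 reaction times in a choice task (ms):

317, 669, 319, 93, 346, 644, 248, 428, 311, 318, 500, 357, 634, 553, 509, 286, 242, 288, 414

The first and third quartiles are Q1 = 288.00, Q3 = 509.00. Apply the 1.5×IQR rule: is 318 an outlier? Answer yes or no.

no

IQR = Q3 − Q1 = 509.00 − 288.00 = 221.00.
Lower fence = Q1 − 1.5·IQR = 288.00 − 331.50 = -43.50.
Upper fence = Q3 + 1.5·IQR = 509.00 + 331.50 = 840.50.
318 lies within [-43.50, 840.50].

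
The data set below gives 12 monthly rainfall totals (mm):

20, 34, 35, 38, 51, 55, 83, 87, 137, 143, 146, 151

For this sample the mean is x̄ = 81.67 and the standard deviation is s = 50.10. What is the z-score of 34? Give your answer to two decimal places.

-0.95

z = (34 − 81.67) / 50.10 = -0.95.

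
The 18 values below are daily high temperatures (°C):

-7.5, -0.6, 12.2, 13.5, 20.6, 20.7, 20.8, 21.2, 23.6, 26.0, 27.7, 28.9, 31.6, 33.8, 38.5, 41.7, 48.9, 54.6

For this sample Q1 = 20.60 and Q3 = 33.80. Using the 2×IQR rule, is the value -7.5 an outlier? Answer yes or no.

yes

IQR = Q3 − Q1 = 33.80 − 20.60 = 13.20.
Lower fence = Q1 − 2·IQR = 20.60 − 26.40 = -5.80.
Upper fence = Q3 + 2·IQR = 33.80 + 26.40 = 60.20.
-7.5 lies below the lower fence.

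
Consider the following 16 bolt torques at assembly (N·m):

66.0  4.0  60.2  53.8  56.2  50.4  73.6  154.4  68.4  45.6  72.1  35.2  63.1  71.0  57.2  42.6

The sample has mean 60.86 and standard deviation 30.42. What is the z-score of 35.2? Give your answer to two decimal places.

-0.84

z = (35.2 − 60.86) / 30.42 = -0.84.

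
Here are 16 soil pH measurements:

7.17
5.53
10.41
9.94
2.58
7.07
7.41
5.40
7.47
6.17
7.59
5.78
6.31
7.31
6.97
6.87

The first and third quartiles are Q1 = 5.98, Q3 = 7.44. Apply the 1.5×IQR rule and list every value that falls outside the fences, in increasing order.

IQR = Q3 − Q1 = 7.44 − 5.98 = 1.46.
Lower fence = Q1 − 1.5·IQR = 5.98 − 2.19 = 3.79.
Upper fence = Q3 + 1.5·IQR = 7.44 + 2.19 = 9.63.
2.58 < 3.79 → outlier.
9.94 > 9.63 → outlier.
10.41 > 9.63 → outlier.
All remaining values lie within [3.79, 9.63].

2.58, 9.94, 10.41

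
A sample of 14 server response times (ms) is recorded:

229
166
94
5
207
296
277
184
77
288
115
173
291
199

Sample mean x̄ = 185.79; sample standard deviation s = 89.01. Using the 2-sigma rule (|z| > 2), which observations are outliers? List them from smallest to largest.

5

Cutoffs at x̄ ± 2s: 185.79 ± 2·89.01 = [7.77, 363.81].
5: z = -2.03, |z| > 2 → outlier.
Every other value lies within [7.77, 363.81].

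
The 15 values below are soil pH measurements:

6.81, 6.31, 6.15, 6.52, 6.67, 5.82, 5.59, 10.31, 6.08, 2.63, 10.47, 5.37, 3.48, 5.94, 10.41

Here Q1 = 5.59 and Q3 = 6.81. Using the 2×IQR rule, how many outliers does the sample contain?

4

IQR = 1.22; fences at 5.59 − 2.44 = 3.15 and 6.81 + 2.44 = 9.25.
Outside the cutoffs: 2.63, 10.31, 10.41, 10.47.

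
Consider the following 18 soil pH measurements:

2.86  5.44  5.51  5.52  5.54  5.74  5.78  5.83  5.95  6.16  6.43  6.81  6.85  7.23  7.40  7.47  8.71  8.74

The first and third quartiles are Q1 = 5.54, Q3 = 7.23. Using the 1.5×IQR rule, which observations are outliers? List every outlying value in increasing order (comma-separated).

2.86

IQR = Q3 − Q1 = 7.23 − 5.54 = 1.69.
Lower fence = Q1 − 1.5·IQR = 5.54 − 2.535 = 3.005.
Upper fence = Q3 + 1.5·IQR = 7.23 + 2.535 = 9.765.
2.86 < 3.005 → outlier.
All remaining values lie within [3.005, 9.765].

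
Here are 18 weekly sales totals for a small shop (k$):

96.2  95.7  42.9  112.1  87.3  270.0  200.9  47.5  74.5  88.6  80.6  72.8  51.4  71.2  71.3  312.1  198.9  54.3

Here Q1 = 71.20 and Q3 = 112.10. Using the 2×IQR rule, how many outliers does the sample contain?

IQR = 40.90; fences at 71.20 − 81.80 = -10.60 and 112.10 + 81.80 = 193.90.
Outside the cutoffs: 198.9, 200.9, 270.0, 312.1.

4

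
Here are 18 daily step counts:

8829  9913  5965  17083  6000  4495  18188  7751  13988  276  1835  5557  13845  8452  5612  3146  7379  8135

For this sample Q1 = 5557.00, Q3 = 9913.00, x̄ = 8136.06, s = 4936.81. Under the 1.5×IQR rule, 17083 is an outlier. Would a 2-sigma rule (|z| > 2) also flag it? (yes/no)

no

z = (17083 − 8136.06) / 4936.81 = 1.81.
|z| = 1.81 ≤ 2.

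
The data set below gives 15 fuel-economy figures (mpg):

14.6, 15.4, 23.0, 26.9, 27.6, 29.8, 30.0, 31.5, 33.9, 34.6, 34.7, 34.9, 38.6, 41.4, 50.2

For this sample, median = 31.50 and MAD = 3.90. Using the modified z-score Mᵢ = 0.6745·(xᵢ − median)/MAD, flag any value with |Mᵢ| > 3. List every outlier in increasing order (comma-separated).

|Mᵢ| > 3 ⇔ |xᵢ − 31.50| > 3·3.90/0.6745 = 17.35.
So outliers lie outside [14.15, 48.85].
50.2: M = 3.23 → outlier.

50.2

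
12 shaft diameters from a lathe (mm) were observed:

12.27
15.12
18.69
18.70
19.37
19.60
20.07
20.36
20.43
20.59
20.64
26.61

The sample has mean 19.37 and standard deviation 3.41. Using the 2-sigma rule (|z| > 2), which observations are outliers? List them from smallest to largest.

Cutoffs at x̄ ± 2s: 19.37 ± 2·3.41 = [12.55, 26.19].
12.27: z = -2.08, |z| > 2 → outlier.
26.61: z = 2.12, |z| > 2 → outlier.
Every other value lies within [12.55, 26.19].

12.27, 26.61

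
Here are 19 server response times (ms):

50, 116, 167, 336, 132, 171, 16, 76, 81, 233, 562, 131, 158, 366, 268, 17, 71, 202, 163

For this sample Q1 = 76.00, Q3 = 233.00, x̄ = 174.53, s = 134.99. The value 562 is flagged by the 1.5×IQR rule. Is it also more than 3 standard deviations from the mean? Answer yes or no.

no

z = (562 − 174.53) / 134.99 = 2.87.
|z| = 2.87 ≤ 3.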